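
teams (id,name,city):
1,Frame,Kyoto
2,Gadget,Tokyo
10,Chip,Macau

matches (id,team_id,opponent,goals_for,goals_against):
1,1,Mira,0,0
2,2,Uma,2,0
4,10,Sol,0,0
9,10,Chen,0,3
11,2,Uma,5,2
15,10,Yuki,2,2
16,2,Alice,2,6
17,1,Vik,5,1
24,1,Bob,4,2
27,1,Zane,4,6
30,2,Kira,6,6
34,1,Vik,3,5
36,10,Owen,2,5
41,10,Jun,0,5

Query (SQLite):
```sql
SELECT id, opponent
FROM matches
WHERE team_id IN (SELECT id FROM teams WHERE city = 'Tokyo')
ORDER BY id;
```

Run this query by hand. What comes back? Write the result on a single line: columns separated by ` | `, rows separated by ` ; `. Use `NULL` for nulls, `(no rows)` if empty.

2 | Uma ; 11 | Uma ; 16 | Alice ; 30 | Kira

Inner query: teams.id where city = 'Tokyo'.
Outer: keep matches rows whose team_id is in that set.
Inner query → {2}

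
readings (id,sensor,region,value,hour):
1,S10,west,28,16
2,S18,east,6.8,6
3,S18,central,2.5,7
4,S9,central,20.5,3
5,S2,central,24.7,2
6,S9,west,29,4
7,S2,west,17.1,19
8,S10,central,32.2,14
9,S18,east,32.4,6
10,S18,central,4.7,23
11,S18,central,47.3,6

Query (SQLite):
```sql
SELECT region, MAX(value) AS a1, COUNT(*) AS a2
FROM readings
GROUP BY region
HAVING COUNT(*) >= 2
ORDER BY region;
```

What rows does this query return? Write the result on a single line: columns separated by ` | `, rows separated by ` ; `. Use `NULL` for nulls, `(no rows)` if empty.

central | 47.3 | 6 ; east | 32.4 | 2 ; west | 29 | 3

Group readings by region.
Per group compute: MAX(value), COUNT(*).
HAVING: drop groups with fewer than 2 rows.
  central: ids {3, 4, 5, 8, 10, 11} → MAX(value)=47.3, COUNT(*)=6
  east: ids {2, 9} → MAX(value)=32.4, COUNT(*)=2
  west: ids {1, 6, 7} → MAX(value)=29, COUNT(*)=3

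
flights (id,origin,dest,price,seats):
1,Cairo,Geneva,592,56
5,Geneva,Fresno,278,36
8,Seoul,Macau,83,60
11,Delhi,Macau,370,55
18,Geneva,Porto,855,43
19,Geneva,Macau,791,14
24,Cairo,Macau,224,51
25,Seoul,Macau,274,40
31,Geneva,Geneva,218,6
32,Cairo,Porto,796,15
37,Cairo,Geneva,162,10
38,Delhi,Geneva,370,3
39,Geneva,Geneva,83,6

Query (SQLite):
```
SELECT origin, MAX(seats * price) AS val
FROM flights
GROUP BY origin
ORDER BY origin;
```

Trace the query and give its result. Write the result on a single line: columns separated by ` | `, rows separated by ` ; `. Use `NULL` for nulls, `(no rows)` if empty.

For each row compute seats * price.
Group by origin; take MAX of the expression per group.
  Cairo: ids {1, 24, 32, 37} → MAX(seats * price)=33152
  Delhi: ids {11, 38} → MAX(seats * price)=20350
  Geneva: ids {5, 18, 19, 31, 39} → MAX(seats * price)=36765
  Seoul: ids {8, 25} → MAX(seats * price)=10960

Cairo | 33152 ; Delhi | 20350 ; Geneva | 36765 ; Seoul | 10960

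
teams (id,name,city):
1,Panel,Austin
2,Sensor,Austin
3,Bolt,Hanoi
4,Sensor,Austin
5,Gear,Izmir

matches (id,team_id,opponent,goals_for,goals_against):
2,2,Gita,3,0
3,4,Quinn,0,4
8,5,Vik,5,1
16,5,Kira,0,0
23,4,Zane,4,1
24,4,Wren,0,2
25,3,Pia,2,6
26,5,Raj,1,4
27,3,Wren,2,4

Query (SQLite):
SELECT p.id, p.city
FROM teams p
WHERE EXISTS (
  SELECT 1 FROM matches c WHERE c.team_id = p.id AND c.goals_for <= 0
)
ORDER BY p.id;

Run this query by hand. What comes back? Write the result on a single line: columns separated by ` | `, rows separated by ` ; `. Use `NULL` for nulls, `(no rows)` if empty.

For each teams row, check whether any matches with matching team_id has goals_for <= 0.
Keep rows where that is true.

4 | Austin ; 5 | Izmir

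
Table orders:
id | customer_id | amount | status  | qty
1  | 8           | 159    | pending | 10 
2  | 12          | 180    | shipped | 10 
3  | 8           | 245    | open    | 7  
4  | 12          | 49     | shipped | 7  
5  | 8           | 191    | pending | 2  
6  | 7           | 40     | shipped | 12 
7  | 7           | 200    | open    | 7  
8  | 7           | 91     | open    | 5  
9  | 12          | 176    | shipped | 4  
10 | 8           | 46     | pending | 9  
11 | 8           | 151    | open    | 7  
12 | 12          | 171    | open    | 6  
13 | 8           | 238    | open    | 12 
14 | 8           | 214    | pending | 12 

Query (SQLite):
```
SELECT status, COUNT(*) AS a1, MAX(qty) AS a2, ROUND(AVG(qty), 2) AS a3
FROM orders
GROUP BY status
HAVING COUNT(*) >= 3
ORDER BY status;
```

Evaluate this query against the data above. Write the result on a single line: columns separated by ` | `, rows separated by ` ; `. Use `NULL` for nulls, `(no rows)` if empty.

Group orders by status.
Per group compute: COUNT(*), MAX(qty), ROUND(AVG(qty), 2).
HAVING: drop groups with fewer than 3 rows.
  open: ids {3, 7, 8, 11, 12, 13} → COUNT(*)=6, MAX(qty)=12, ROUND(AVG(qty), 2)=7.33
  pending: ids {1, 5, 10, 14} → COUNT(*)=4, MAX(qty)=12, ROUND(AVG(qty), 2)=8.25
  shipped: ids {2, 4, 6, 9} → COUNT(*)=4, MAX(qty)=12, ROUND(AVG(qty), 2)=8.25

open | 6 | 12 | 7.33 ; pending | 4 | 12 | 8.25 ; shipped | 4 | 12 | 8.25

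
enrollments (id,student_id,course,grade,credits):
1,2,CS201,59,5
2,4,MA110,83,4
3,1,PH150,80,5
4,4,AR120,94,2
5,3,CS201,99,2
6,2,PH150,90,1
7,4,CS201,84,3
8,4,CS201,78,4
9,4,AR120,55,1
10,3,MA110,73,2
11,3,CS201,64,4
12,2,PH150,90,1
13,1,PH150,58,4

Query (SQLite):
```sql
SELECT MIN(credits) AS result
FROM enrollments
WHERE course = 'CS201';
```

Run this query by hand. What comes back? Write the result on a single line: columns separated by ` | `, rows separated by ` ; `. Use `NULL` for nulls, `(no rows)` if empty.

Rows where course='CS201' → credits values: [5, 2, 3, 4, 4].
MIN of non-NULL values = 2.

2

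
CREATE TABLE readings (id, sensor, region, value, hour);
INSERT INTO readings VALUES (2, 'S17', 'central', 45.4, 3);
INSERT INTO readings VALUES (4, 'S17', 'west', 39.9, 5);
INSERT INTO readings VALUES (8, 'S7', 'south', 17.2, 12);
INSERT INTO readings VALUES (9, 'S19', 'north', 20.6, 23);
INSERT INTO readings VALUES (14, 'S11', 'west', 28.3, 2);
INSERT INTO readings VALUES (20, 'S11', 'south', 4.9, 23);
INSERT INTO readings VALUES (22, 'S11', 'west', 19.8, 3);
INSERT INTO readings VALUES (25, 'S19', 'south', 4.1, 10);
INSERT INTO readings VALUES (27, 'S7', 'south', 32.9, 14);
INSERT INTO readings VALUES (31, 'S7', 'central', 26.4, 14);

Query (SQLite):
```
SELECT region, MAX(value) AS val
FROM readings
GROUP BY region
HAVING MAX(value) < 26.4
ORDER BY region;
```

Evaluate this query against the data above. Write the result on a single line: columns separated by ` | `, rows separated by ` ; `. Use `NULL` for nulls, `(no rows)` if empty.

north | 20.6

Partition readings by region; compute MAX(value) within each group.
HAVING: keep groups where MAX(value) < 26.4.
  central: ids {2, 31} → MAX(value)=45.4
  north: ids {9} → MAX(value)=20.6
  south: ids {8, 20, 25, 27} → MAX(value)=32.9
  west: ids {4, 14, 22} → MAX(value)=39.9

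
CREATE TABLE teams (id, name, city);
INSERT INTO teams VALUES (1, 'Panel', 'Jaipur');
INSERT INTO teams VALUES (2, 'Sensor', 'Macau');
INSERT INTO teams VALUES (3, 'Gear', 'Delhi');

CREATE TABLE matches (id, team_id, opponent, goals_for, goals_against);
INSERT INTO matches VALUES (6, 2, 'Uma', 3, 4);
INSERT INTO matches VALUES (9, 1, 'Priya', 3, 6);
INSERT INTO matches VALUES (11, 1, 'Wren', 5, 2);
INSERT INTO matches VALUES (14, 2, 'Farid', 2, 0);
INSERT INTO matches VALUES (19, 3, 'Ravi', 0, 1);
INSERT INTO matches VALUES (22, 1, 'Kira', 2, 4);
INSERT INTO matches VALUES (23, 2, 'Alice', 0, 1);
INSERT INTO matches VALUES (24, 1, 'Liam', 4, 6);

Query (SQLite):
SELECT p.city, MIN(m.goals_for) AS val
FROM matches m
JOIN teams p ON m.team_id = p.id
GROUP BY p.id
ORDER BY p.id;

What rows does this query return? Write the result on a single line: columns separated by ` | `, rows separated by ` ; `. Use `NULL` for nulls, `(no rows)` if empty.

Jaipur | 2 ; Macau | 0 ; Delhi | 0

Join each matches row to its teams via team_id.
Group joined rows by teams.id; compute MIN(m.goals_for) per group.
  1: ids {9, 11, 22, 24} → MIN(m.goals_for)=2
  2: ids {6, 14, 23} → MIN(m.goals_for)=0
  3: ids {19} → MIN(m.goals_for)=0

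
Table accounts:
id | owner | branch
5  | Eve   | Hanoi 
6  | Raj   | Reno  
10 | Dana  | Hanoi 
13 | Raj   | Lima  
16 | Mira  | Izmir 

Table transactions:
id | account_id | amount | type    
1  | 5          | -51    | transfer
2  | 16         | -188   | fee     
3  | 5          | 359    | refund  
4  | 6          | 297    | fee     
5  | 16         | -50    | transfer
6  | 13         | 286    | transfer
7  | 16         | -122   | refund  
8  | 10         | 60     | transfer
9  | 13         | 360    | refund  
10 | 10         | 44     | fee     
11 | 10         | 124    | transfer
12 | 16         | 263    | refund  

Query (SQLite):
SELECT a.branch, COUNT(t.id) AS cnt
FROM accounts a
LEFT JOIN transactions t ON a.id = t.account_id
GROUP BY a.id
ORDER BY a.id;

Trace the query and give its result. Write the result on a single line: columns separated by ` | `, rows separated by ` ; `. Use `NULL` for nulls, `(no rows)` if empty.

Hanoi | 2 ; Reno | 1 ; Hanoi | 3 ; Lima | 2 ; Izmir | 4

LEFT JOIN keeps every accounts row; unmatched ones get NULL for transactions columns.
Group by accounts.id and compute COUNT(t.id). COUNT(col) of an all-NULL group is 0.
  5: ids {1, 3} → COUNT(t.id)=2
  6: ids {4} → COUNT(t.id)=1
  10: ids {8, 10, 11} → COUNT(t.id)=3
  13: ids {6, 9} → COUNT(t.id)=2
  16: ids {2, 5, 7, 12} → COUNT(t.id)=4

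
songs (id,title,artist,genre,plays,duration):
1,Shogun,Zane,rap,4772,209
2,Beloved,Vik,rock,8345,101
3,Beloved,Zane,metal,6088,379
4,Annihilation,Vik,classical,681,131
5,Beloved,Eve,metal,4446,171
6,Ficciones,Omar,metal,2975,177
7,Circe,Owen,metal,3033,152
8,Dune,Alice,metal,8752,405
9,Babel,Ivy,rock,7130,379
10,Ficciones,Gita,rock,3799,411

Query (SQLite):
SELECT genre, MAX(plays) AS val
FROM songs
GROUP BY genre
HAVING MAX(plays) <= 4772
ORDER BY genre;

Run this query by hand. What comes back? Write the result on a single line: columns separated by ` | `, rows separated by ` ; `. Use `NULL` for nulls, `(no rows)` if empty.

classical | 681 ; rap | 4772

Partition songs by genre; compute MAX(plays) within each group.
HAVING: keep groups where MAX(plays) <= 4772.
  classical: ids {4} → MAX(plays)=681
  metal: ids {3, 5, 6, 7, 8} → MAX(plays)=8752
  rap: ids {1} → MAX(plays)=4772
  rock: ids {2, 9, 10} → MAX(plays)=8345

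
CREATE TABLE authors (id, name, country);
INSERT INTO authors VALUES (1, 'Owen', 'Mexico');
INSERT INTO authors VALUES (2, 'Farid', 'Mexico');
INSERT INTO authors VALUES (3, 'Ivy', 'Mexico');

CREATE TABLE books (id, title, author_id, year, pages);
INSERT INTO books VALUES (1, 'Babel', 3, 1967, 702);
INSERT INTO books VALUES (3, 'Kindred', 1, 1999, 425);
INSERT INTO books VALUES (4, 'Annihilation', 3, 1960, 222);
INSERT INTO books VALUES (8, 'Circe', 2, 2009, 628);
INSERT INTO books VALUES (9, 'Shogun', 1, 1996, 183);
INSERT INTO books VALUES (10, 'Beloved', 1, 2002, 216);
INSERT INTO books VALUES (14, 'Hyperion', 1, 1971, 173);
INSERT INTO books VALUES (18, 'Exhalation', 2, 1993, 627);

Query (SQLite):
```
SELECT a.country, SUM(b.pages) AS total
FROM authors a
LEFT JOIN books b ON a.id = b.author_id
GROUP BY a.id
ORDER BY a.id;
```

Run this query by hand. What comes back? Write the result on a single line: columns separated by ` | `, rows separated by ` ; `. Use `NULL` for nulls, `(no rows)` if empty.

Mexico | 997 ; Mexico | 1255 ; Mexico | 924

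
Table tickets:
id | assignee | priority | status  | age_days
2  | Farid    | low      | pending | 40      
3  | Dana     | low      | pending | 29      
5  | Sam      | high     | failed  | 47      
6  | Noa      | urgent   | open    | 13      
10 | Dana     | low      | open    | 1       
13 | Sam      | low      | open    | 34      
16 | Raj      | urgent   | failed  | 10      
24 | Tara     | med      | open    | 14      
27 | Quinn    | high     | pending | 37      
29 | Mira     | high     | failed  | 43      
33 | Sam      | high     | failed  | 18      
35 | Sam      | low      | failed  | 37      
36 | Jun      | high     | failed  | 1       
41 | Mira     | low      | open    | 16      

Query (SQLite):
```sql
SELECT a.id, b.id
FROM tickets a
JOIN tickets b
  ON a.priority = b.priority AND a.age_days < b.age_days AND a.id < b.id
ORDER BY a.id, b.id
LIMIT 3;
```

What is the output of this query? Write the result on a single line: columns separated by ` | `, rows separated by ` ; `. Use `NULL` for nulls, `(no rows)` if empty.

Pairs (a,b) with same priority, a.age_days < b.age_days, a.id < b.id.
priority groups: high:{5,27,29,33,36} low:{2,3,10,13,35,41} med:{24} urgent:{6,16}
Ordered by (a.id, b.id); first 3.

3 | 13 ; 3 | 35 ; 10 | 13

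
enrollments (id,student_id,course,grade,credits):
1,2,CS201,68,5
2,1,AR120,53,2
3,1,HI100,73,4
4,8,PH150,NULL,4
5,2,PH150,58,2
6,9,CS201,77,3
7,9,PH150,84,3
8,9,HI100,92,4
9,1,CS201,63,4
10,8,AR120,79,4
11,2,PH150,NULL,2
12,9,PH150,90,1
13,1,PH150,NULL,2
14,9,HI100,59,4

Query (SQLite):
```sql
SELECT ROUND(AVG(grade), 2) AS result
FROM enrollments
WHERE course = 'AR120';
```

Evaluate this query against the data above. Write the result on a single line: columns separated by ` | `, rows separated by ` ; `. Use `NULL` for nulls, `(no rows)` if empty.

66

Rows where course='AR120' → grade values: [53, 79].
AVG = 132 / 2 (rounded to 2 dp).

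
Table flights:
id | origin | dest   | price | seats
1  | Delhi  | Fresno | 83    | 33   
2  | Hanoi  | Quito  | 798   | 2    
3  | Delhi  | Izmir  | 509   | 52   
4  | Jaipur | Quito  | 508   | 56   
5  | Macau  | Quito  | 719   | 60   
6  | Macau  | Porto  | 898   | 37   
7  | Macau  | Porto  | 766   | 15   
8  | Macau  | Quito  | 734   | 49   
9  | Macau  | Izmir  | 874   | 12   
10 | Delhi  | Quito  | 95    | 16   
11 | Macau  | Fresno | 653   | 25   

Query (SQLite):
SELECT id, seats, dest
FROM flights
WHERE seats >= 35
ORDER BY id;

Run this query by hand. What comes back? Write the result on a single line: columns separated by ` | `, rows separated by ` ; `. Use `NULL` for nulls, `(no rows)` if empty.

3 | 52 | Izmir ; 4 | 56 | Quito ; 5 | 60 | Quito ; 6 | 37 | Porto ; 8 | 49 | Quito

seats >= 35: ids {3, 4, 5, 6, 8}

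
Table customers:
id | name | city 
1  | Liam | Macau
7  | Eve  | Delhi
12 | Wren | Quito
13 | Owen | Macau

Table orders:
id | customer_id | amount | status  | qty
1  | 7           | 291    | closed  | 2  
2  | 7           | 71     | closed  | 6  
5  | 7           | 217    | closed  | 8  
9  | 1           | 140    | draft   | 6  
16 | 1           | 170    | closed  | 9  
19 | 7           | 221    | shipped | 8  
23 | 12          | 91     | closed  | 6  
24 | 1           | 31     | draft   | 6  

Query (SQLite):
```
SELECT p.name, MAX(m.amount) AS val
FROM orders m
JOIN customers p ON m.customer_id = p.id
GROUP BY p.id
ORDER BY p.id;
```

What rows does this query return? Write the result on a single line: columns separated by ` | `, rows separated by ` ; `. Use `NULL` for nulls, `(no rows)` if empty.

Join each orders row to its customers via customer_id.
Group joined rows by customers.id; compute MAX(m.amount) per group.
  1: ids {9, 16, 24} → MAX(m.amount)=170
  7: ids {1, 2, 5, 19} → MAX(m.amount)=291
  12: ids {23} → MAX(m.amount)=91

Liam | 170 ; Eve | 291 ; Wren | 91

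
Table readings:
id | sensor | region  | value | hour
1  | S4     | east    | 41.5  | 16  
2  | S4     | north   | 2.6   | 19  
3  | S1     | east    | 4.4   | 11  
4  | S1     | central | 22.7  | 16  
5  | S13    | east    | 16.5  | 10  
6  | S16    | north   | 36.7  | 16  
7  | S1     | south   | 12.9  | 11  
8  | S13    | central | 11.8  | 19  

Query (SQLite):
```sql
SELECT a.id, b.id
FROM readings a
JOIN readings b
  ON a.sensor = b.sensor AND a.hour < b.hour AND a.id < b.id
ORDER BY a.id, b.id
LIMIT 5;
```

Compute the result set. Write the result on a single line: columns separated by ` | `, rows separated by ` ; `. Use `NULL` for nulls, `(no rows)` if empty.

1 | 2 ; 3 | 4 ; 5 | 8

Pairs (a,b) with same sensor, a.hour < b.hour, a.id < b.id.
sensor groups: S1:{3,4,7} S13:{5,8} S16:{6} S4:{1,2}
Ordered by (a.id, b.id); first 5.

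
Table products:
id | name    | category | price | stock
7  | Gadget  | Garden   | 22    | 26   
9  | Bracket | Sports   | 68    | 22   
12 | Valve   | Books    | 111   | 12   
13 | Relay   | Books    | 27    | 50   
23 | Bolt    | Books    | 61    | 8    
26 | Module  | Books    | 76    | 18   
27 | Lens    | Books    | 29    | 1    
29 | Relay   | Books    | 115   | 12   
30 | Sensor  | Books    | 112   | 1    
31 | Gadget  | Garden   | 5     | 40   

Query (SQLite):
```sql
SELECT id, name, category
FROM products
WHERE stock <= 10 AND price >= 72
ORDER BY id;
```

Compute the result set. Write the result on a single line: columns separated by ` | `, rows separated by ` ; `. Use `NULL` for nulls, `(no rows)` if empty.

30 | Sensor | Books

stock <= 10: ids {23, 27, 30}
price >= 72: ids {12, 26, 29, 30}
Combine with AND.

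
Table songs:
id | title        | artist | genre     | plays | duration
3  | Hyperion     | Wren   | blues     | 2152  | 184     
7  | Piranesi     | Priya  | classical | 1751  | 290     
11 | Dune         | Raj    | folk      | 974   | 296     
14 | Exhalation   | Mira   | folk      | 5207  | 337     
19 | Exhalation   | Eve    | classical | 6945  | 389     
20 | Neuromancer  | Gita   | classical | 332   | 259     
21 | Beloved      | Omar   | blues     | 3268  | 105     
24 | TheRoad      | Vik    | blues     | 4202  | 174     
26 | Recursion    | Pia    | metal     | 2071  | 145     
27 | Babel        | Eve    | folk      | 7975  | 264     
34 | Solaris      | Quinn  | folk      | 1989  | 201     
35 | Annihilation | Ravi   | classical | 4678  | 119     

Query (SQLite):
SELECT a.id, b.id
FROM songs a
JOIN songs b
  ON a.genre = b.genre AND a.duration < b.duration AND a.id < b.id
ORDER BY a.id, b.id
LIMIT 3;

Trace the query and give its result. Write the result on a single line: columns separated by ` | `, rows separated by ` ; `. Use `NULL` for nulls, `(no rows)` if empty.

7 | 19 ; 11 | 14 ; 21 | 24

Pairs (a,b) with same genre, a.duration < b.duration, a.id < b.id.
genre groups: blues:{3,21,24} classical:{7,19,20,35} folk:{11,14,27,34} metal:{26}
Ordered by (a.id, b.id); first 3.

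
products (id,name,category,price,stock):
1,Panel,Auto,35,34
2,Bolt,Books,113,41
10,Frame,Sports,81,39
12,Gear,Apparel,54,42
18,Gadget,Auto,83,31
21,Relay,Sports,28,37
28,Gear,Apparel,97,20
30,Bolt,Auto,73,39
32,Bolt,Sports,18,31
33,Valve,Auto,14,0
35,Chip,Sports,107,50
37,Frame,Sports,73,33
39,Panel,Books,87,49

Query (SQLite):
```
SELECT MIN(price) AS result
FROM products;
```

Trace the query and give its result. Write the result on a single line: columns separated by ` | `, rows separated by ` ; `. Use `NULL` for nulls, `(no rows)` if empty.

14

All price values: [35, 113, 81, 54, 83, 28, 97, 73, 18, 14, 107, 73, 87].
MIN of non-NULL values = 14.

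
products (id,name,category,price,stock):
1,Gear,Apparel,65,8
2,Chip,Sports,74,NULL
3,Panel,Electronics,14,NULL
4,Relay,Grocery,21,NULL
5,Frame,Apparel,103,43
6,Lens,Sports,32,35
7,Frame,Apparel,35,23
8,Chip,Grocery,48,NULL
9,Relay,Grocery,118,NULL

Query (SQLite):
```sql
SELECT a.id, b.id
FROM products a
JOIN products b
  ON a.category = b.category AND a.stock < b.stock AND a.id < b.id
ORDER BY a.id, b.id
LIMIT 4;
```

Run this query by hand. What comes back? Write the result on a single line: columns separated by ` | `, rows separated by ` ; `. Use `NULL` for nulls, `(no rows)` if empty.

Pairs (a,b) with same category, a.stock < b.stock, a.id < b.id.
category groups: Apparel:{1,5,7} Electronics:{3} Grocery:{4,8,9} Sports:{2,6}
Ordered by (a.id, b.id); first 4.

1 | 5 ; 1 | 7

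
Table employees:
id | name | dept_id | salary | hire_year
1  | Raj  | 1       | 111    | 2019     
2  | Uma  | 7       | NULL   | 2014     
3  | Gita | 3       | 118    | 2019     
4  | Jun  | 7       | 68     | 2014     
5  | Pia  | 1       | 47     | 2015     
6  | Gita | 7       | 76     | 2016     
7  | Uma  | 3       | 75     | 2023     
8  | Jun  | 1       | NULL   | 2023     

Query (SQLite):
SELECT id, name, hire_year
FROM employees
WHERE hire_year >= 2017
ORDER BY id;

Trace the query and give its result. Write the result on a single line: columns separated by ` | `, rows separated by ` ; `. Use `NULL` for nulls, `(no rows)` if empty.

hire_year >= 2017: ids {1, 3, 7, 8}

1 | Raj | 2019 ; 3 | Gita | 2019 ; 7 | Uma | 2023 ; 8 | Jun | 2023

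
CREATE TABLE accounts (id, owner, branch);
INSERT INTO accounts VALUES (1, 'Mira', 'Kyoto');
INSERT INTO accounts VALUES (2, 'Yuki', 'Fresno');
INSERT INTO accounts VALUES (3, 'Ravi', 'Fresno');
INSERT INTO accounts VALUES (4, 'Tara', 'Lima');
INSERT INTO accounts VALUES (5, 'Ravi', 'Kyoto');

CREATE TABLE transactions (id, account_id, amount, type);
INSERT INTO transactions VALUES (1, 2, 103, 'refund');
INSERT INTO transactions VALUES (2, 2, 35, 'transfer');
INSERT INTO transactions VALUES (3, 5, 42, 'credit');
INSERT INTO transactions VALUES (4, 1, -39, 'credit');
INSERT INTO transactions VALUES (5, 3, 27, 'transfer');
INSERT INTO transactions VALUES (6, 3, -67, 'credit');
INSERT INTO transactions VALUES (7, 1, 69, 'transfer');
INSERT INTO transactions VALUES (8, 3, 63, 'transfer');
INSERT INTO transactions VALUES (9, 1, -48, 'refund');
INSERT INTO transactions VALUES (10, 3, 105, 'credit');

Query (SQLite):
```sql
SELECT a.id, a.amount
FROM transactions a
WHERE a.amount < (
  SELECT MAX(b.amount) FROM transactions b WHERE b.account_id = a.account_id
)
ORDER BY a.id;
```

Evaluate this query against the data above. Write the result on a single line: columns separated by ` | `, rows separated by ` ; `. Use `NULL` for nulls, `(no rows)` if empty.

For each transactions row a, compute MAX(amount) over rows sharing a.account_id.
Keep row a if a.amount < that per-group MAX.
  account_id=1: MAX(amount) = 69
  account_id=2: MAX(amount) = 103
  account_id=3: MAX(amount) = 105
  account_id=5: MAX(amount) = 42

2 | 35 ; 4 | -39 ; 5 | 27 ; 6 | -67 ; 8 | 63 ; 9 | -48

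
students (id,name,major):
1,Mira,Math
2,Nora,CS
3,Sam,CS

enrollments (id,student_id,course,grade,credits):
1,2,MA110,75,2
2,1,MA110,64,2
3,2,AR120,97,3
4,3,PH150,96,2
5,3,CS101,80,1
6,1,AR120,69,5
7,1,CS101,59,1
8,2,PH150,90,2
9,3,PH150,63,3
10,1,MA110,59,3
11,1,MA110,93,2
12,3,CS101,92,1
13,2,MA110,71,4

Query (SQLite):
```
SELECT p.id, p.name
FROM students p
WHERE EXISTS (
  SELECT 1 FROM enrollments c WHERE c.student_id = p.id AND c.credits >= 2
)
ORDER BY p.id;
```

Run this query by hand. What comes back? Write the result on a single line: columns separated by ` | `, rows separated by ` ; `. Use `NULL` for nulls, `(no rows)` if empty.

For each students row, check whether any enrollments with matching student_id has credits >= 2.
Keep rows where that is true.

1 | Mira ; 2 | Nora ; 3 | Sam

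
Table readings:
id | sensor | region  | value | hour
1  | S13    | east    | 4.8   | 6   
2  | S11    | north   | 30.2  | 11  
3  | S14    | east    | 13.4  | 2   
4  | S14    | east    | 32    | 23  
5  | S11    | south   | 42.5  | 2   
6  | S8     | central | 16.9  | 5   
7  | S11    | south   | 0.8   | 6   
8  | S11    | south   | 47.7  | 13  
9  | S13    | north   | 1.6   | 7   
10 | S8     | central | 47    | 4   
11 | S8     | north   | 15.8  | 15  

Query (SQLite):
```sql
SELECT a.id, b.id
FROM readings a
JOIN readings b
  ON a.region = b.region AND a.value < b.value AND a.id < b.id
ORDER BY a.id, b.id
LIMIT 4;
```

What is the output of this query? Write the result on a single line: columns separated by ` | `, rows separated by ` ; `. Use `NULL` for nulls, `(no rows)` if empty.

1 | 3 ; 1 | 4 ; 3 | 4 ; 5 | 8

Pairs (a,b) with same region, a.value < b.value, a.id < b.id.
region groups: central:{6,10} east:{1,3,4} north:{2,9,11} south:{5,7,8}
Ordered by (a.id, b.id); first 4.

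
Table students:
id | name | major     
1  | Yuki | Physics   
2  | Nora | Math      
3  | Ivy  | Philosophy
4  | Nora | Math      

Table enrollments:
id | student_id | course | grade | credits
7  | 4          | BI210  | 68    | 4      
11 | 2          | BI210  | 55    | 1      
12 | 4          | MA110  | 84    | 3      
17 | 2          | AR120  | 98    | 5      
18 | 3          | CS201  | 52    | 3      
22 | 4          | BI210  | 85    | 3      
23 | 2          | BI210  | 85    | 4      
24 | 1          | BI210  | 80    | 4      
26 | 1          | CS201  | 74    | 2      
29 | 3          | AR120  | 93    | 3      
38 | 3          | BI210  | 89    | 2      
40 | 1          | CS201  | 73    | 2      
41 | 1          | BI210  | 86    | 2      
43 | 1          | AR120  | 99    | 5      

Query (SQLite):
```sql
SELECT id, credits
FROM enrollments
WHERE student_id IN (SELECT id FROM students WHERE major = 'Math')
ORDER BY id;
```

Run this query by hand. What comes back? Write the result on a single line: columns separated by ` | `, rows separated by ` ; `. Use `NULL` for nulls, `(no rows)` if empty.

Inner query: students.id where major = 'Math'.
Outer: keep enrollments rows whose student_id is in that set.
Inner query → {2, 4}

7 | 4 ; 11 | 1 ; 12 | 3 ; 17 | 5 ; 22 | 3 ; 23 | 4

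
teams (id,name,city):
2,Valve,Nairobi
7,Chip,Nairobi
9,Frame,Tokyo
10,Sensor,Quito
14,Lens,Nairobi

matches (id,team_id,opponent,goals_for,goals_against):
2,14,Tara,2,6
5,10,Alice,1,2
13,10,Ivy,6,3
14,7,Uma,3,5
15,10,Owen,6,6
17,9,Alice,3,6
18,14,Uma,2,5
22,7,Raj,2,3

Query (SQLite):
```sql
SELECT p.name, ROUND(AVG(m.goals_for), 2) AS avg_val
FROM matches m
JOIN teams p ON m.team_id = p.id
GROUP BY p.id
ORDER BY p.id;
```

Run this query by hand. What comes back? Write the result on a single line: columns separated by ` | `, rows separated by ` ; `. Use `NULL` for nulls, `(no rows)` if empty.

Chip | 2.5 ; Frame | 3 ; Sensor | 4.33 ; Lens | 2

Join each matches row to its teams via team_id.
Group joined rows by teams.id; compute ROUND(AVG(m.goals_for), 2) per group.
  7: ids {14, 22} → ROUND(AVG(m.goals_for), 2)=2.5
  9: ids {17} → ROUND(AVG(m.goals_for), 2)=3
  10: ids {5, 13, 15} → ROUND(AVG(m.goals_for), 2)=4.33
  14: ids {2, 18} → ROUND(AVG(m.goals_for), 2)=2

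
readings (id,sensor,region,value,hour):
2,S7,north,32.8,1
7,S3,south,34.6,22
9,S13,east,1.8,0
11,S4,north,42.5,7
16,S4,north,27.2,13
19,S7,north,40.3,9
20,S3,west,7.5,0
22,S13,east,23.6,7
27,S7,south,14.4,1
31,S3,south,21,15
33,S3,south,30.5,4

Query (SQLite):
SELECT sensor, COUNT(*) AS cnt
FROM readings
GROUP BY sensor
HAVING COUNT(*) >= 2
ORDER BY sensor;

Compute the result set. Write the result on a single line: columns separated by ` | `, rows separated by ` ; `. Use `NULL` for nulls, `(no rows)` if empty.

Partition readings by sensor; compute COUNT(*) within each group.
HAVING: keep groups with count ≥ 2.
  S13: ids {9, 22} → COUNT(*)=2
  S3: ids {7, 20, 31, 33} → COUNT(*)=4
  S4: ids {11, 16} → COUNT(*)=2
  S7: ids {2, 19, 27} → COUNT(*)=3

S13 | 2 ; S3 | 4 ; S4 | 2 ; S7 | 3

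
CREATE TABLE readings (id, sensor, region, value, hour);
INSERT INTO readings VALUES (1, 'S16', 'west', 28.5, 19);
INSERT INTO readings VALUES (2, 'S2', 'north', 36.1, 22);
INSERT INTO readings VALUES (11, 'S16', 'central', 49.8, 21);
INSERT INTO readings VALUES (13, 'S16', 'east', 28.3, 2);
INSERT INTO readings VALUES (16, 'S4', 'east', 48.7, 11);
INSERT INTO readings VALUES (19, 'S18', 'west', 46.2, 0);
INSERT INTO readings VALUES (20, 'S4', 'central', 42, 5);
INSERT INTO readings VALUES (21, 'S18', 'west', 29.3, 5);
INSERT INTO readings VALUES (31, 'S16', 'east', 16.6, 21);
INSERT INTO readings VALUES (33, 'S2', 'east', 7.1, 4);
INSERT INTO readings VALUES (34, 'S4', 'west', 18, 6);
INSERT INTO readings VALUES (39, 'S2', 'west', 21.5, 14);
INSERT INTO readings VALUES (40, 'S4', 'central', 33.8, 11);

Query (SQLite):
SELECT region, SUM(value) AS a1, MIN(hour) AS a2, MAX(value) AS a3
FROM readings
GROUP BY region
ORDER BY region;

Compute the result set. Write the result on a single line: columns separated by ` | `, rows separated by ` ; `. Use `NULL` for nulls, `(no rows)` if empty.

central | 125.6 | 5 | 49.8 ; east | 100.7 | 2 | 48.7 ; north | 36.1 | 22 | 36.1 ; west | 143.5 | 0 | 46.2

Group readings by region.
Per group compute: SUM(value), MIN(hour), MAX(value).
  central: ids {11, 20, 40} → SUM(value)=125.6, MIN(hour)=5, MAX(value)=49.8
  east: ids {13, 16, 31, 33} → SUM(value)=100.7, MIN(hour)=2, MAX(value)=48.7
  north: ids {2} → SUM(value)=36.1, MIN(hour)=22, MAX(value)=36.1
  west: ids {1, 19, 21, 34, 39} → SUM(value)=143.5, MIN(hour)=0, MAX(value)=46.2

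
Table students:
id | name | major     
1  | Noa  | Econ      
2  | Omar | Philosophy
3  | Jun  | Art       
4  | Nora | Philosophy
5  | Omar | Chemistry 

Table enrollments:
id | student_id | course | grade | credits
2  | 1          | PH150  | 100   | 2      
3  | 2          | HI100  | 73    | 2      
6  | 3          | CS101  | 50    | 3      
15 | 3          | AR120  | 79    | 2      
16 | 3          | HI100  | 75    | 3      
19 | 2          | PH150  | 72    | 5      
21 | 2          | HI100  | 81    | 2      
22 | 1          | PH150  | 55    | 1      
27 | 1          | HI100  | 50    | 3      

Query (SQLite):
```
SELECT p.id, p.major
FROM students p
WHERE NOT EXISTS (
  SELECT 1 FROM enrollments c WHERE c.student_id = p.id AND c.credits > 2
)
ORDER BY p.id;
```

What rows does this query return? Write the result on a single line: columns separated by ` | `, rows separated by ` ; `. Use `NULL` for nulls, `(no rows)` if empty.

4 | Philosophy ; 5 | Chemistry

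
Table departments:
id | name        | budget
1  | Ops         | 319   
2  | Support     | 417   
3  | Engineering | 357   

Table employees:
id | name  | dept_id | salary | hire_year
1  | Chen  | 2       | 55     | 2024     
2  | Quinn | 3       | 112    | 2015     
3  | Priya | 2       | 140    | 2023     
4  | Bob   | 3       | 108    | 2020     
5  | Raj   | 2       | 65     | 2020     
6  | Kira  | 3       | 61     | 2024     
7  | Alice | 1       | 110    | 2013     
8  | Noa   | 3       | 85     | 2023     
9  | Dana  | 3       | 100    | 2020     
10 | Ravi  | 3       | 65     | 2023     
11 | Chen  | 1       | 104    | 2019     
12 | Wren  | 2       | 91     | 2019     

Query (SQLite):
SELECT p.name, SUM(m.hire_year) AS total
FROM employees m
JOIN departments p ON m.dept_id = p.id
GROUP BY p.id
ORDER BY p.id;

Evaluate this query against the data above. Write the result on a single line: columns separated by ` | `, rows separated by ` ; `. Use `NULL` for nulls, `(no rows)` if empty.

Join each employees row to its departments via dept_id.
Group joined rows by departments.id; compute SUM(m.hire_year) per group.
  1: ids {7, 11} → SUM(m.hire_year)=4032
  2: ids {1, 3, 5, 12} → SUM(m.hire_year)=8086
  3: ids {2, 4, 6, 8, 9, 10} → SUM(m.hire_year)=12125

Ops | 4032 ; Support | 8086 ; Engineering | 12125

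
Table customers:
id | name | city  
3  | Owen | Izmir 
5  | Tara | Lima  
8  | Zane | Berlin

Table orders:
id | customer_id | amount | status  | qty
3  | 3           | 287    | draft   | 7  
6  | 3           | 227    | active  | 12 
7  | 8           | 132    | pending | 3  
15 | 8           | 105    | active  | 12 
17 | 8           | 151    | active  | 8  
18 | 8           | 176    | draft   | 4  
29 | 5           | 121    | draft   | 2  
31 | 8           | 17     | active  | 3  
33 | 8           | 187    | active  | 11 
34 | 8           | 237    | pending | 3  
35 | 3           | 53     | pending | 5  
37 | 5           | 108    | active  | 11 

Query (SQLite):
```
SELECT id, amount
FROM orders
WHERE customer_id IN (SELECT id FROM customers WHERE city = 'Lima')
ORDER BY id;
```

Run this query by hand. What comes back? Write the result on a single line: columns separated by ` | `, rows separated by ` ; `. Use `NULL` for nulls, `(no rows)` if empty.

29 | 121 ; 37 | 108

Inner query: customers.id where city = 'Lima'.
Outer: keep orders rows whose customer_id is in that set.
Inner query → {5}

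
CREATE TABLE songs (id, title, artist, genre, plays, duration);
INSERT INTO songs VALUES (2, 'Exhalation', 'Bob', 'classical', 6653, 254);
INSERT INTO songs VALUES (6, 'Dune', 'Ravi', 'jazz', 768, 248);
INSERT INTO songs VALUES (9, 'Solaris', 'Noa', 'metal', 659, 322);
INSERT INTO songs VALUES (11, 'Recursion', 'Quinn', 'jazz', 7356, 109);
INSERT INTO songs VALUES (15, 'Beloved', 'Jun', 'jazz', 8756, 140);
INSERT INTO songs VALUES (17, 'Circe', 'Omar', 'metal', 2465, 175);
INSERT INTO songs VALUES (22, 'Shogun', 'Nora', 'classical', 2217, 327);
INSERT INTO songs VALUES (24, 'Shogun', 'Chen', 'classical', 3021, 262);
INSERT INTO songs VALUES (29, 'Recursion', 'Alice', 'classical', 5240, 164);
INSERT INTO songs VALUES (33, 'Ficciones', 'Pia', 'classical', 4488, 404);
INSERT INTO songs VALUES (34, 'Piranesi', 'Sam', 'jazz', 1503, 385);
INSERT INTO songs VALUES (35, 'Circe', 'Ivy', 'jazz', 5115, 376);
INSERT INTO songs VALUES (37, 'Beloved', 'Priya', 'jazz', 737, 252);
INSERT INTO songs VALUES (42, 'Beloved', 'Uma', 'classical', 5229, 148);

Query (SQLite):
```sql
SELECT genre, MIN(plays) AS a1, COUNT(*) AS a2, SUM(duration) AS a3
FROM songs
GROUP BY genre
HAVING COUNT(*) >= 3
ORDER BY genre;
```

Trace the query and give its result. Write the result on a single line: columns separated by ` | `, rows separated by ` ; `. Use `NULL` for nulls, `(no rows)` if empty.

classical | 2217 | 6 | 1559 ; jazz | 737 | 6 | 1510

Group songs by genre.
Per group compute: MIN(plays), COUNT(*), SUM(duration).
HAVING: drop groups with fewer than 3 rows.
  classical: ids {2, 22, 24, 29, 33, 42} → MIN(plays)=2217, COUNT(*)=6, SUM(duration)=1559
  jazz: ids {6, 11, 15, 34, 35, 37} → MIN(plays)=737, COUNT(*)=6, SUM(duration)=1510
  metal: ids {9, 17} → MIN(plays)=659, COUNT(*)=2, SUM(duration)=497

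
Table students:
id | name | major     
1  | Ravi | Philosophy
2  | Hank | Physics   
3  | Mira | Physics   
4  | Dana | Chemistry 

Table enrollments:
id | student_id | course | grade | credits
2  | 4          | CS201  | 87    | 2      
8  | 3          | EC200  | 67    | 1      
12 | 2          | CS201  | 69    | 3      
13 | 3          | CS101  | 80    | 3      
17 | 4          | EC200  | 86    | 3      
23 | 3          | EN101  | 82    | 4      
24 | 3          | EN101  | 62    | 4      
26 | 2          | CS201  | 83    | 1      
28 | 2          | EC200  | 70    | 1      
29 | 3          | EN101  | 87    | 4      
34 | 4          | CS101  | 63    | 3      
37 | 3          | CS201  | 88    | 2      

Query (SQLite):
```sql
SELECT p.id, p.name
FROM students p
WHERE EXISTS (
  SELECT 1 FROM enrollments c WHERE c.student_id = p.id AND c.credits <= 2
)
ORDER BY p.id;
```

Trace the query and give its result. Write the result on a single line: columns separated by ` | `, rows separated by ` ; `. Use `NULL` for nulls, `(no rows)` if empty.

2 | Hank ; 3 | Mira ; 4 | Dana

For each students row, check whether any enrollments with matching student_id has credits <= 2.
Keep rows where that is true.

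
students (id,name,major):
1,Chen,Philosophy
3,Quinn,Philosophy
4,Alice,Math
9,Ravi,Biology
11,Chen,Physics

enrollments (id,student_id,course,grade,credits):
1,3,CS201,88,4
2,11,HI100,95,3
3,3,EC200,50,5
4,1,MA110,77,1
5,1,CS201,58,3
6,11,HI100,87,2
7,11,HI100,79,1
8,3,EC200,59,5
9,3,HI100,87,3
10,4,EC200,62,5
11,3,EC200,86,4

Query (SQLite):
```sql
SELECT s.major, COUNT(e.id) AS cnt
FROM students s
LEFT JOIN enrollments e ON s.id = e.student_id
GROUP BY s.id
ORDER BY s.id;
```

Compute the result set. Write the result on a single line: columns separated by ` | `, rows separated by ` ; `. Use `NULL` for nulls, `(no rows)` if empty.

Philosophy | 2 ; Philosophy | 5 ; Math | 1 ; Biology | 0 ; Physics | 3

LEFT JOIN keeps every students row; unmatched ones get NULL for enrollments columns.
Group by students.id and compute COUNT(e.id). COUNT(col) of an all-NULL group is 0.
  1: ids {4, 5} → COUNT(e.id)=2
  3: ids {1, 3, 8, 9, 11} → COUNT(e.id)=5
  4: ids {10} → COUNT(e.id)=1
  9: ids {—} → COUNT(e.id)=0
  11: ids {2, 6, 7} → COUNT(e.id)=3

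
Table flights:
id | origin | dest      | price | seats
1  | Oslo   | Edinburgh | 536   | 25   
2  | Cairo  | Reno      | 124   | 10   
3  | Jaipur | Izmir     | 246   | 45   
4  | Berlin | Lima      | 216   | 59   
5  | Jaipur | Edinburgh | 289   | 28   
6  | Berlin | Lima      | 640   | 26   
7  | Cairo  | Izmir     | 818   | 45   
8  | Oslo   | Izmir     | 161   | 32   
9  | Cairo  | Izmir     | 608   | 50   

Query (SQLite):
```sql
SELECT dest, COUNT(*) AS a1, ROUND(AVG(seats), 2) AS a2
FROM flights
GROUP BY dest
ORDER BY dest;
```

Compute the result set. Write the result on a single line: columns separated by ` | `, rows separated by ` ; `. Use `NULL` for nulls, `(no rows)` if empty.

Edinburgh | 2 | 26.5 ; Izmir | 4 | 43 ; Lima | 2 | 42.5 ; Reno | 1 | 10

Group flights by dest.
Per group compute: COUNT(*), ROUND(AVG(seats), 2).
  Edinburgh: ids {1, 5} → COUNT(*)=2, ROUND(AVG(seats), 2)=26.5
  Izmir: ids {3, 7, 8, 9} → COUNT(*)=4, ROUND(AVG(seats), 2)=43
  Lima: ids {4, 6} → COUNT(*)=2, ROUND(AVG(seats), 2)=42.5
  Reno: ids {2} → COUNT(*)=1, ROUND(AVG(seats), 2)=10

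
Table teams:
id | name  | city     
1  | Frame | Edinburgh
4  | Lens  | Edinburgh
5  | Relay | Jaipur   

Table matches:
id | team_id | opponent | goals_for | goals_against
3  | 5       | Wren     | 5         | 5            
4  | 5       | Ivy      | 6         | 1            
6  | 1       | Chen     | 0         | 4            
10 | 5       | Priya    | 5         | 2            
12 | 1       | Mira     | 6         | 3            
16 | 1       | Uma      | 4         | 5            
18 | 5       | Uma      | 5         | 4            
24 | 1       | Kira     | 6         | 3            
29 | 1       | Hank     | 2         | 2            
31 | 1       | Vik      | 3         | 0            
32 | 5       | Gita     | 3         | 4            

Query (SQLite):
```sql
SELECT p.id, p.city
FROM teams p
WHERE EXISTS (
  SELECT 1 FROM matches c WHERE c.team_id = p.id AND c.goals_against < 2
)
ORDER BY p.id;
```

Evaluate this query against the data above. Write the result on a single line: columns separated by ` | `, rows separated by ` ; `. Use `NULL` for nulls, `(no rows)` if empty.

For each teams row, check whether any matches with matching team_id has goals_against < 2.
Keep rows where that is true.

1 | Edinburgh ; 5 | Jaipur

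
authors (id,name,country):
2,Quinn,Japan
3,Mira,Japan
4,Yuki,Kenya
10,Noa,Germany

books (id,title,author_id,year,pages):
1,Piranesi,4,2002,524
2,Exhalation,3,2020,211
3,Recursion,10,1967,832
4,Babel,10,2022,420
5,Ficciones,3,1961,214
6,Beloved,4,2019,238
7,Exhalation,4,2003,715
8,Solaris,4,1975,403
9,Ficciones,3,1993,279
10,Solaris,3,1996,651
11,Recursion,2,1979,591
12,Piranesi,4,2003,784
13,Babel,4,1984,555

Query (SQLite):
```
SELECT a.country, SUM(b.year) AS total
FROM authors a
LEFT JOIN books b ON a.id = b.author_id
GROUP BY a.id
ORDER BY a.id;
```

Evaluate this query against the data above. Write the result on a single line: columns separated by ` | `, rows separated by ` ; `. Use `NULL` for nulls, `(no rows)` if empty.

LEFT JOIN keeps every authors row; unmatched ones get NULL for books columns.
Group by authors.id and compute SUM(b.year). SUM over an all-NULL group is NULL.
  2: ids {11} → SUM(b.year)=1979
  3: ids {2, 5, 9, 10} → SUM(b.year)=7970
  4: ids {1, 6, 7, 8, 12, 13} → SUM(b.year)=11986
  10: ids {3, 4} → SUM(b.year)=3989

Japan | 1979 ; Japan | 7970 ; Kenya | 11986 ; Germany | 3989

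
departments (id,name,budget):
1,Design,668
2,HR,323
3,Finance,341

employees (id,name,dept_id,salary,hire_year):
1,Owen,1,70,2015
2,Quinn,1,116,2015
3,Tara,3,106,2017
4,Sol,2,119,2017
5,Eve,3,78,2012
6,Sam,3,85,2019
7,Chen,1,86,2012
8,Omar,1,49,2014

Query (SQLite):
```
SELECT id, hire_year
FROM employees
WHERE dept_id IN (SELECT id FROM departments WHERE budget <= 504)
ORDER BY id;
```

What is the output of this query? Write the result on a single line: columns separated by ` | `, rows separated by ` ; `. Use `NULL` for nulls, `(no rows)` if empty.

Inner query: departments.id where budget <= 504.
Outer: keep employees rows whose dept_id is in that set.
Inner query → {2, 3}

3 | 2017 ; 4 | 2017 ; 5 | 2012 ; 6 | 2019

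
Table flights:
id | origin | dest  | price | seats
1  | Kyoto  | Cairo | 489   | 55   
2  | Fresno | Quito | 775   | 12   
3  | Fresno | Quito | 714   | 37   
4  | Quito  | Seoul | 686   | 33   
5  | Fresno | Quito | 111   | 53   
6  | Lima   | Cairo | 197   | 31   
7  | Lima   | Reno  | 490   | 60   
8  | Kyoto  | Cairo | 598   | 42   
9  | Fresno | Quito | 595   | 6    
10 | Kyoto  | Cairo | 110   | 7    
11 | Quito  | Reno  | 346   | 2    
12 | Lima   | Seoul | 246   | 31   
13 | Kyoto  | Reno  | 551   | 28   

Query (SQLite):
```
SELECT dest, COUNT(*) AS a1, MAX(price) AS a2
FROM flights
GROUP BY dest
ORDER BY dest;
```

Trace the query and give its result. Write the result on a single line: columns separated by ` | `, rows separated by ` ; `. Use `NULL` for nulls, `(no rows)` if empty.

Cairo | 4 | 598 ; Quito | 4 | 775 ; Reno | 3 | 551 ; Seoul | 2 | 686

Group flights by dest.
Per group compute: COUNT(*), MAX(price).
  Cairo: ids {1, 6, 8, 10} → COUNT(*)=4, MAX(price)=598
  Quito: ids {2, 3, 5, 9} → COUNT(*)=4, MAX(price)=775
  Reno: ids {7, 11, 13} → COUNT(*)=3, MAX(price)=551
  Seoul: ids {4, 12} → COUNT(*)=2, MAX(price)=686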